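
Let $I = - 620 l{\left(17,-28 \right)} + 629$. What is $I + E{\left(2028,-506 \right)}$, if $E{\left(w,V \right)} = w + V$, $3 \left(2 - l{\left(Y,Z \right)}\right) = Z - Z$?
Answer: $911$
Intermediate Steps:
$l{\left(Y,Z \right)} = 2$ ($l{\left(Y,Z \right)} = 2 - \frac{Z - Z}{3} = 2 - 0 = 2 + 0 = 2$)
$E{\left(w,V \right)} = V + w$
$I = -611$ ($I = \left(-620\right) 2 + 629 = -1240 + 629 = -611$)
$I + E{\left(2028,-506 \right)} = -611 + \left(-506 + 2028\right) = -611 + 1522 = 911$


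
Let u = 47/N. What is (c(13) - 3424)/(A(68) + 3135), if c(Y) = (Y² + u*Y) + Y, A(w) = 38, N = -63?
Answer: -204857/199899 ≈ -1.0248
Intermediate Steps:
u = -47/63 (u = 47/(-63) = 47*(-1/63) = -47/63 ≈ -0.74603)
c(Y) = Y² + 16*Y/63 (c(Y) = (Y² - 47*Y/63) + Y = Y² + 16*Y/63)
(c(13) - 3424)/(A(68) + 3135) = ((1/63)*13*(16 + 63*13) - 3424)/(38 + 3135) = ((1/63)*13*(16 + 819) - 3424)/3173 = ((1/63)*13*835 - 3424)*(1/3173) = (10855/63 - 3424)*(1/3173) = -204857/63*1/3173 = -204857/199899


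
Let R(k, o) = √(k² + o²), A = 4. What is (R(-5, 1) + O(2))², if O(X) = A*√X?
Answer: 58 + 16*√13 ≈ 115.69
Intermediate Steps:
O(X) = 4*√X
(R(-5, 1) + O(2))² = (√((-5)² + 1²) + 4*√2)² = (√(25 + 1) + 4*√2)² = (√26 + 4*√2)²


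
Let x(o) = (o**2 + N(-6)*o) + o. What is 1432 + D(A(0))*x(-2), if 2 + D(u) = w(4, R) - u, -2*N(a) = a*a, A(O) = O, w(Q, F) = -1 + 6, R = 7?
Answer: 1546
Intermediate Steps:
w(Q, F) = 5
N(a) = -a**2/2 (N(a) = -a*a/2 = -a**2/2)
D(u) = 3 - u (D(u) = -2 + (5 - u) = 3 - u)
x(o) = o**2 - 17*o (x(o) = (o**2 + (-1/2*(-6)**2)*o) + o = (o**2 + (-1/2*36)*o) + o = (o**2 - 18*o) + o = o**2 - 17*o)
1432 + D(A(0))*x(-2) = 1432 + (3 - 1*0)*(-2*(-17 - 2)) = 1432 + (3 + 0)*(-2*(-19)) = 1432 + 3*38 = 1432 + 114 = 1546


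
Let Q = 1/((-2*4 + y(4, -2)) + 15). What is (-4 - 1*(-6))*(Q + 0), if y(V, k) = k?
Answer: ⅖ ≈ 0.40000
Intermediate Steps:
Q = ⅕ (Q = 1/((-2*4 - 2) + 15) = 1/((-8 - 2) + 15) = 1/(-10 + 15) = 1/5 = ⅕ ≈ 0.20000)
(-4 - 1*(-6))*(Q + 0) = (-4 - 1*(-6))*(⅕ + 0) = (-4 + 6)*(⅕) = 2*(⅕) = ⅖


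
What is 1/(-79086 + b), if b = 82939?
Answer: 1/3853 ≈ 0.00025954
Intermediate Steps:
1/(-79086 + b) = 1/(-79086 + 82939) = 1/3853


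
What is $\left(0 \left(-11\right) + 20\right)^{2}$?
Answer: $400$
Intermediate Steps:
$\left(0 \left(-11\right) + 20\right)^{2} = \left(0 + 20\right)^{2} = 20^{2} = 400$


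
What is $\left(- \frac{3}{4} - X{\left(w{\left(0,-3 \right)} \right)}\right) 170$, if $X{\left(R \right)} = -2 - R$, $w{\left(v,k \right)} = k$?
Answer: $- \frac{595}{2} \approx -297.5$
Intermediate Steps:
$\left(- \frac{3}{4} - X{\left(w{\left(0,-3 \right)} \right)}\right) 170 = \left(- \frac{3}{4} - \left(-2 - -3\right)\right) 170 = \left(\left(-3\right) \frac{1}{4} - \left(-2 + 3\right)\right) 170 = \left(- \frac{3}{4} - 1\right) 170 = \left(- \frac{7}{4}\right) 170 = - \frac{595}{2}$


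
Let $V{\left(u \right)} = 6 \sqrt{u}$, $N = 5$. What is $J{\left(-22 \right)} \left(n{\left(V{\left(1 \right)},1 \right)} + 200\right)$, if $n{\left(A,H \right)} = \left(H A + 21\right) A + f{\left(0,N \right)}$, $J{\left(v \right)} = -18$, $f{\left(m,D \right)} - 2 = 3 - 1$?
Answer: $-6588$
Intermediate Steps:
$f{\left(m,D \right)} = 4$ ($f{\left(m,D \right)} = 2 + \left(3 - 1\right) = 2 + 2 = 4$)
$n{\left(A,H \right)} = 4 + A \left(21 + A H\right)$ ($n{\left(A,H \right)} = \left(H A + 21\right) A + 4 = \left(A H + 21\right) A + 4 = \left(21 + A H\right) A + 4 = A \left(21 + A H\right) + 4 = 4 + A \left(21 + A H\right)$)
$J{\left(-22 \right)} \left(n{\left(V{\left(1 \right)},1 \right)} + 200\right) = - 18 \left(\left(4 + 21 \cdot 6 \sqrt{1} + 1 \left(6 \sqrt{1}\right)^{2}\right) + 200\right) = - 18 \left(\left(4 + 21 \cdot 6 \cdot 1 + 1 \left(6 \cdot 1\right)^{2}\right) + 200\right) = - 18 \left(\left(4 + 21 \cdot 6 + 1 \cdot 6^{2}\right) + 200\right) = - 18 \left(\left(4 + 126 + 1 \cdot 36\right) + 200\right) = - 18 \left(\left(4 + 126 + 36\right) + 200\right) = - 18 \left(166 + 200\right) = \left(-18\right) 366 = -6588$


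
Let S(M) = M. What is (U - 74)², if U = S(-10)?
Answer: 7056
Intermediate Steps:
U = -10
(U - 74)² = (-10 - 74)² = (-84)² = 7056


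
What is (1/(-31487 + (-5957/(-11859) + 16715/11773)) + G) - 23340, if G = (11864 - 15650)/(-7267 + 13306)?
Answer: -206536245397913403857/8848787386073019 ≈ -23341.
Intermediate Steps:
G = -1262/2013 (G = -3786/6039 = -3786*1/6039 = -1262/2013 ≈ -0.62692)
(1/(-31487 + (-5957/(-11859) + 16715/11773)) + G) - 23340 = (1/(-31487 + (-5957/(-11859) + 16715/11773)) - 1262/2013) - 23340 = (1/(-31487 + (-5957*(-1/11859) + 16715*(1/11773))) - 1262/2013) - 23340 = (1/(-31487 + (5957/11859 + 16715/11773)) - 1262/2013) - 23340 = (1/(-31487 + 268354946/139616007) - 1262/2013) - 23340 = (1/(-4395820857463/139616007) - 1262/2013) - 23340 = (-139616007/4395820857463 - 1262/2013) - 23340 = -5547806969140397/8848787386073019 - 23340 = -206536245397913403857/8848787386073019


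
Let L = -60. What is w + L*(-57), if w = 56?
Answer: 3476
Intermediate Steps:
w + L*(-57) = 56 - 60*(-57) = 56 + 3420 = 3476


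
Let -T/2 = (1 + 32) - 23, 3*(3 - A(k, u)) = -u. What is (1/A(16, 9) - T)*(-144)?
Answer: -2904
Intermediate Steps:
A(k, u) = 3 + u/3 (A(k, u) = 3 - (-1)*u/3 = 3 + u/3)
T = -20 (T = -2*((1 + 32) - 23) = -2*(33 - 23) = -2*10 = -20)
(1/A(16, 9) - T)*(-144) = (1/(3 + (⅓)*9) - 1*(-20))*(-144) = (1/(3 + 3) + 20)*(-144) = (1/6 + 20)*(-144) = (⅙ + 20)*(-144) = (121/6)*(-144) = -2904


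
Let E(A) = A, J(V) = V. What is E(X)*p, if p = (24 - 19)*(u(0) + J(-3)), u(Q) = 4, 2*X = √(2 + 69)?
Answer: 5*√71/2 ≈ 21.065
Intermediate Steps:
X = √71/2 (X = √(2 + 69)/2 = √71/2 ≈ 4.2131)
p = 5 (p = (24 - 19)*(4 - 3) = 5*1 = 5)
E(X)*p = (√71/2)*5 = 5*√71/2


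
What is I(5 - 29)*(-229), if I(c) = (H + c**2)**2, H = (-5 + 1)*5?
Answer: -70792144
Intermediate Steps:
H = -20 (H = -4*5 = -20)
I(c) = (-20 + c**2)**2
I(5 - 29)*(-229) = (-20 + (5 - 29)**2)**2*(-229) = (-20 + (-24)**2)**2*(-229) = (-20 + 576)**2*(-229) = 556**2*(-229) = 309136*(-229) = -70792144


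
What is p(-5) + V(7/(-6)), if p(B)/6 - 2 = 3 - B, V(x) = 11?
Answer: 71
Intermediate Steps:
p(B) = 30 - 6*B (p(B) = 12 + 6*(3 - B) = 12 + (18 - 6*B) = 30 - 6*B)
p(-5) + V(7/(-6)) = (30 - 6*(-5)) + 11 = (30 + 30) + 11 = 60 + 11 = 71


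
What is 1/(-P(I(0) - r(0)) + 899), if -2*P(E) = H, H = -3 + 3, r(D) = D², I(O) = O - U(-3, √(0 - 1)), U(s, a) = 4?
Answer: 1/899 ≈ 0.0011123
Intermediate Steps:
I(O) = -4 + O (I(O) = O - 1*4 = O - 4 = -4 + O)
H = 0
P(E) = 0 (P(E) = -½*0 = 0)
1/(-P(I(0) - r(0)) + 899) = 1/(-1*0 + 899) = 1/(0 + 899) = 1/899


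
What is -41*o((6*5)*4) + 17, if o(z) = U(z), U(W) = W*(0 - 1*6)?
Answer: 29537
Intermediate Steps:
U(W) = -6*W (U(W) = W*(0 - 6) = W*(-6) = -6*W)
o(z) = -6*z
-41*o((6*5)*4) + 17 = -(-246)*(6*5)*4 + 17 = -(-246)*30*4 + 17 = -(-246)*120 + 17 = -41*(-720) + 17 = 29520 + 17 = 29537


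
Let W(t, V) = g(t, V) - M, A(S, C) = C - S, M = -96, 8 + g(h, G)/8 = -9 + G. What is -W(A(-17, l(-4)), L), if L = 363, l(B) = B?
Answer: -2864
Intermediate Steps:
g(h, G) = -136 + 8*G (g(h, G) = -64 + 8*(-9 + G) = -64 + (-72 + 8*G) = -136 + 8*G)
W(t, V) = -40 + 8*V (W(t, V) = (-136 + 8*V) - 1*(-96) = (-136 + 8*V) + 96 = -40 + 8*V)
-W(A(-17, l(-4)), L) = -(-40 + 8*363) = -(-40 + 2904) = -1*2864 = -2864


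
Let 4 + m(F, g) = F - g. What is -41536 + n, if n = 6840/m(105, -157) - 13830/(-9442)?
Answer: -8426253323/203003 ≈ -41508.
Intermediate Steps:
m(F, g) = -4 + F - g (m(F, g) = -4 + (F - g) = -4 + F - g)
n = 5679285/203003 (n = 6840/(-4 + 105 - 1*(-157)) - 13830/(-9442) = 6840/(-4 + 105 + 157) - 13830*(-1/9442) = 6840/258 + 6915/4721 = 6840*(1/258) + 6915/4721 = 1140/43 + 6915/4721 = 5679285/203003 ≈ 27.976)
-41536 + n = -41536 + 5679285/203003 = -8426253323/203003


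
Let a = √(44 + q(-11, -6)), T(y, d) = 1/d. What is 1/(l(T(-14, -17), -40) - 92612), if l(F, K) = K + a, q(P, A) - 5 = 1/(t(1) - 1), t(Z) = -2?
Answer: -138978/12876589583 - √438/25753179166 ≈ -1.0794e-5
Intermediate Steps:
q(P, A) = 14/3 (q(P, A) = 5 + 1/(-2 - 1) = 5 + 1/(-3) = 5 - ⅓ = 14/3)
a = √438/3 (a = √(44 + 14/3) = √(146/3) = √438/3 ≈ 6.9762)
l(F, K) = K + √438/3
1/(l(T(-14, -17), -40) - 92612) = 1/((-40 + √438/3) - 92612) = 1/(-92652 + √438/3)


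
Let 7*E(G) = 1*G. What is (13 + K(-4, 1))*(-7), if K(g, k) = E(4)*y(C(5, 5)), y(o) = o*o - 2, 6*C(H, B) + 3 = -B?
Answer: -811/9 ≈ -90.111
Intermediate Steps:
C(H, B) = -½ - B/6 (C(H, B) = -½ + (-B)/6 = -½ - B/6)
E(G) = G/7 (E(G) = (1*G)/7 = G/7)
y(o) = -2 + o² (y(o) = o² - 2 = -2 + o²)
K(g, k) = -8/63 (K(g, k) = ((⅐)*4)*(-2 + (-½ - ⅙*5)²) = 4*(-2 + (-½ - ⅚)²)/7 = 4*(-2 + (-4/3)²)/7 = 4*(-2 + 16/9)/7 = (4/7)*(-2/9) = -8/63)
(13 + K(-4, 1))*(-7) = (13 - 8/63)*(-7) = (811/63)*(-7) = -811/9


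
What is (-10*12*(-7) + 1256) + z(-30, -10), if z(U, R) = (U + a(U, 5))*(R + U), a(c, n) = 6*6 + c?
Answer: 3056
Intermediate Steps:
a(c, n) = 36 + c
z(U, R) = (36 + 2*U)*(R + U) (z(U, R) = (U + (36 + U))*(R + U) = (36 + 2*U)*(R + U))
(-10*12*(-7) + 1256) + z(-30, -10) = (-10*12*(-7) + 1256) + (2*(-30)**2 + 36*(-10) + 36*(-30) + 2*(-10)*(-30)) = (-120*(-7) + 1256) + (2*900 - 360 - 1080 + 600) = (840 + 1256) + (1800 - 360 - 1080 + 600) = 2096 + 960 = 3056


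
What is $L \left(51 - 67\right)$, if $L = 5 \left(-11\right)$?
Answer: $880$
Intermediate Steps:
$L = -55$
$L \left(51 - 67\right) = - 55 \left(51 - 67\right) = \left(-55\right) \left(-16\right) = 880$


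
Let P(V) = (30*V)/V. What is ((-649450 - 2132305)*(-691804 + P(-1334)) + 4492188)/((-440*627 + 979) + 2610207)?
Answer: 962175137779/1167653 ≈ 8.2403e+5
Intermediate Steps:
P(V) = 30
((-649450 - 2132305)*(-691804 + P(-1334)) + 4492188)/((-440*627 + 979) + 2610207) = ((-649450 - 2132305)*(-691804 + 30) + 4492188)/((-440*627 + 979) + 2610207) = (-2781755*(-691774) + 4492188)/((-275880 + 979) + 2610207) = (1924345783370 + 4492188)/(-274901 + 2610207) = 1924350275558/2335306 = 1924350275558*(1/2335306) = 962175137779/1167653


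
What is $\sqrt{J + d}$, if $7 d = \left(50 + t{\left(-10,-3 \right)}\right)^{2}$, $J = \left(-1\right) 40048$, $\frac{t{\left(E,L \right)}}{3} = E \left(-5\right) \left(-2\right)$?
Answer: $\frac{6 i \sqrt{42357}}{7} \approx 176.41 i$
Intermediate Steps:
$t{\left(E,L \right)} = 30 E$ ($t{\left(E,L \right)} = 3 E \left(-5\right) \left(-2\right) = 3 - 5 E \left(-2\right) = 3 \cdot 10 E = 30 E$)
$J = -40048$
$d = \frac{62500}{7}$ ($d = \frac{\left(50 + 30 \left(-10\right)\right)^{2}}{7} = \frac{\left(50 - 300\right)^{2}}{7} = \frac{\left(-250\right)^{2}}{7} = \frac{1}{7} \cdot 62500 = \frac{62500}{7} \approx 8928.6$)
$\sqrt{J + d} = \sqrt{-40048 + \frac{62500}{7}} = \sqrt{- \frac{217836}{7}} = \frac{6 i \sqrt{42357}}{7}$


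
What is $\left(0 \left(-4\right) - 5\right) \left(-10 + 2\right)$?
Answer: $40$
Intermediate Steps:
$\left(0 \left(-4\right) - 5\right) \left(-10 + 2\right) = \left(0 - 5\right) \left(-8\right) = \left(-5\right) \left(-8\right) = 40$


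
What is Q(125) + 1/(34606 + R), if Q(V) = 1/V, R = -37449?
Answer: 2718/355375 ≈ 0.0076483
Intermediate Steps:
Q(125) + 1/(34606 + R) = 1/125 + 1/(34606 - 37449) = 1/125 + 1/(-2843) = 1/125 - 1/2843 = 2718/355375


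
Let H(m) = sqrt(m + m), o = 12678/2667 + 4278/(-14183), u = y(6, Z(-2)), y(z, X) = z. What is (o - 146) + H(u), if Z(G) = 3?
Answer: -1784734086/12608687 + 2*sqrt(3) ≈ -138.08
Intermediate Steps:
u = 6
o = 56134216/12608687 (o = 12678*(1/2667) + 4278*(-1/14183) = 4226/889 - 4278/14183 = 56134216/12608687 ≈ 4.4520)
H(m) = sqrt(2)*sqrt(m) (H(m) = sqrt(2*m) = sqrt(2)*sqrt(m))
(o - 146) + H(u) = (56134216/12608687 - 146) + sqrt(2)*sqrt(6) = -1784734086/12608687 + 2*sqrt(3)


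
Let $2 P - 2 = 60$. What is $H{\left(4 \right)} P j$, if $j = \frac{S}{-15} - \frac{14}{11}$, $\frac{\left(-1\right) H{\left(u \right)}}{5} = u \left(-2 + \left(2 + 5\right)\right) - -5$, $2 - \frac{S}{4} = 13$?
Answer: $- \frac{212350}{33} \approx -6434.9$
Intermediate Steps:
$S = -44$ ($S = 8 - 52 = -44$)
$P = 31$ ($P = 1 + \frac{1}{2} \cdot 60 = 1 + 30 = 31$)
$H{\left(u \right)} = -25 - 25 u$ ($H{\left(u \right)} = - 5 \left(u \left(-2 + \left(2 + 5\right)\right) - -5\right) = - 5 \left(u \left(-2 + 7\right) + 5\right) = - 5 \left(u 5 + 5\right) = - 5 \left(5 u + 5\right) = - 5 \left(5 + 5 u\right) = -25 - 25 u$)
$j = \frac{274}{165}$ ($j = - \frac{44}{-15} - \frac{14}{11} = \left(-44\right) \left(- \frac{1}{15}\right) - \frac{14}{11} = \frac{44}{15} - \frac{14}{11} = \frac{274}{165} \approx 1.6606$)
$H{\left(4 \right)} P j = \left(-25 - 100\right) 31 \cdot \frac{274}{165} = \left(-125\right) 31 \cdot \frac{274}{165} = \left(-3875\right) \frac{274}{165} = - \frac{212350}{33}$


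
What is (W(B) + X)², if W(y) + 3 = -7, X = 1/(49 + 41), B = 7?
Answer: 808201/8100 ≈ 99.778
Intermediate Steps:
X = 1/90 ≈ 0.011111
W(y) = -10 (W(y) = -3 - 7 = -10)
(W(B) + X)² = (-10 + 1/90)² = (-899/90)² = 808201/8100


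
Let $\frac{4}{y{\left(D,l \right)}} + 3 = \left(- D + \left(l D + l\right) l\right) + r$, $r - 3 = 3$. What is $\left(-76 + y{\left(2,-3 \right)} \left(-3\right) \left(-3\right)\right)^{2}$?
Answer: $\frac{273529}{49} \approx 5582.2$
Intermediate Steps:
$r = 6$ ($r = 3 + 3 = 6$)
$y{\left(D,l \right)} = \frac{4}{3 - D + l \left(l + D l\right)}$ ($y{\left(D,l \right)} = \frac{4}{-3 - \left(-6 + D - \left(l D + l\right) l\right)} = \frac{4}{-3 - \left(-6 + D - \left(D l + l\right) l\right)} = \frac{4}{-3 - \left(-6 + D - \left(l + D l\right) l\right)} = \frac{4}{-3 - \left(-6 + D - l \left(l + D l\right)\right)} = \frac{4}{-3 + \left(6 - D + l \left(l + D l\right)\right)} = \frac{4}{3 - D + l \left(l + D l\right)}$)
$\left(-76 + y{\left(2,-3 \right)} \left(-3\right) \left(-3\right)\right)^{2} = \left(-76 + \frac{4}{3 + \left(-3\right)^{2} - 2 + 2 \left(-3\right)^{2}} \left(-3\right) \left(-3\right)\right)^{2} = \left(-76 + \frac{4}{3 + 9 - 2 + 2 \cdot 9} \left(-3\right) \left(-3\right)\right)^{2} = \left(-76 + \frac{4}{3 + 9 - 2 + 18} \left(-3\right) \left(-3\right)\right)^{2} = \left(-76 + \frac{4}{28} \left(-3\right) \left(-3\right)\right)^{2} = \left(-76 + 4 \cdot \frac{1}{28} \left(-3\right) \left(-3\right)\right)^{2} = \left(-76 + \frac{1}{7} \left(-3\right) \left(-3\right)\right)^{2} = \left(-76 - - \frac{9}{7}\right)^{2} = \left(-76 + \frac{9}{7}\right)^{2} = \left(- \frac{523}{7}\right)^{2} = \frac{273529}{49}$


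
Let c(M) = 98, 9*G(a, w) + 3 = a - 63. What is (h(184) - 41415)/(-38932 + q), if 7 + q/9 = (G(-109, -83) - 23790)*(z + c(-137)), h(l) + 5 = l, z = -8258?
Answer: -41236/1748526605 ≈ -2.3583e-5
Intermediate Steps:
G(a, w) = -22/3 + a/9 (G(a, w) = -⅓ + (a - 63)/9 = -⅓ + (-63 + a)/9 = -⅓ + (-7 + a/9) = -22/3 + a/9)
h(l) = -5 + l
q = 1748565537 (q = -63 + 9*(((-22/3 + (⅑)*(-109)) - 23790)*(-8258 + 98)) = -63 + 9*(((-22/3 - 109/9) - 23790)*(-8160)) = -63 + 9*((-175/9 - 23790)*(-8160)) = -63 + 9*(-214285/9*(-8160)) = -63 + 9*(582855200/3) = -63 + 1748565600 = 1748565537)
(h(184) - 41415)/(-38932 + q) = ((-5 + 184) - 41415)/(-38932 + 1748565537) = (179 - 41415)/1748526605 = -41236*1/1748526605 = -41236/1748526605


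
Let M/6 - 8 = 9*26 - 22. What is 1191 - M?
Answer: -129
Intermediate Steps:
M = 1320 (M = 48 + 6*(9*26 - 22) = 48 + 6*(234 - 22) = 48 + 6*212 = 48 + 1272 = 1320)
1191 - M = 1191 - 1*1320 = 1191 - 1320 = -129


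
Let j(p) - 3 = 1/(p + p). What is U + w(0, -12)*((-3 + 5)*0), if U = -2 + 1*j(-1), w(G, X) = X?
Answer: ½ ≈ 0.50000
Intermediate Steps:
j(p) = 3 + 1/(2*p) (j(p) = 3 + 1/(p + p) = 3 + 1/(2*p))
U = ½ (U = -2 + 1*(3 + (½)/(-1)) = -2 + 1*(3 + (½)*(-1)) = -2 + 1*(3 - ½) = -2 + 1*(5/2) = -2 + 5/2 = ½ ≈ 0.50000)
U + w(0, -12)*((-3 + 5)*0) = ½ - 12*(-3 + 5)*0 = ½ - 24*0 = ½ - 12*0 = ½ + 0 = ½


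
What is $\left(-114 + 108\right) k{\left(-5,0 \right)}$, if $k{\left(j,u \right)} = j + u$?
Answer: $30$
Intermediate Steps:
$\left(-114 + 108\right) k{\left(-5,0 \right)} = \left(-114 + 108\right) \left(-5 + 0\right) = \left(-6\right) \left(-5\right) = 30$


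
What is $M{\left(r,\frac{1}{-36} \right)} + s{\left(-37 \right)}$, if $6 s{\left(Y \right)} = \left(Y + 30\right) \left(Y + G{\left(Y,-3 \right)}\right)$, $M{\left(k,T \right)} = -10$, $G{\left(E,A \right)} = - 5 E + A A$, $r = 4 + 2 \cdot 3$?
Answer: $- \frac{1159}{6} \approx -193.17$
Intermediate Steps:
$r = 10$ ($r = 4 + 6 = 10$)
$G{\left(E,A \right)} = A^{2} - 5 E$ ($G{\left(E,A \right)} = - 5 E + A^{2} = A^{2} - 5 E$)
$s{\left(Y \right)} = \frac{\left(9 - 4 Y\right) \left(30 + Y\right)}{6}$ ($s{\left(Y \right)} = \frac{\left(Y + 30\right) \left(Y - \left(-9 + 5 Y\right)\right)}{6} = \frac{\left(30 + Y\right) \left(Y - \left(-9 + 5 Y\right)\right)}{6} = \frac{\left(30 + Y\right) \left(9 - 4 Y\right)}{6} = \frac{\left(9 - 4 Y\right) \left(30 + Y\right)}{6}$)
$M{\left(r,\frac{1}{-36} \right)} + s{\left(-37 \right)} = -10 - \left(- \frac{1459}{2} + \frac{2738}{3}\right) = -10 + \left(45 + \frac{1369}{2} - \frac{2738}{3}\right) = -10 - \frac{1099}{6} = - \frac{1159}{6}$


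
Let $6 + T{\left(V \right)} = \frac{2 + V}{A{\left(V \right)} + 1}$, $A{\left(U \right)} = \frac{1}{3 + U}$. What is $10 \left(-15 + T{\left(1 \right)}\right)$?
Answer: $-186$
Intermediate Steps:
$T{\left(V \right)} = -6 + \frac{2 + V}{1 + \frac{1}{3 + V}}$ ($T{\left(V \right)} = -6 + \frac{2 + V}{\frac{1}{3 + V} + 1} = -6 + \frac{2 + V}{1 + \frac{1}{3 + V}}$)
$10 \left(-15 + T{\left(1 \right)}\right) = 10 \left(-15 + \frac{-18 + 1^{2} - 1}{4 + 1}\right) = 10 \left(-15 + \frac{-18 + 1 - 1}{5}\right) = 10 \left(-15 + \frac{1}{5} \left(-18\right)\right) = 10 \left(-15 - \frac{18}{5}\right) = 10 \left(- \frac{93}{5}\right) = -186$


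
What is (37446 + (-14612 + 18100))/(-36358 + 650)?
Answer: -20467/17854 ≈ -1.1464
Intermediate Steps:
(37446 + (-14612 + 18100))/(-36358 + 650) = (37446 + 3488)/(-35708) = 40934*(-1/35708) = -20467/17854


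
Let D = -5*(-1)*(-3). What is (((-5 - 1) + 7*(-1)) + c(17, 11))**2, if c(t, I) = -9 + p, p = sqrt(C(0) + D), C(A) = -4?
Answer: (22 - I*sqrt(19))**2 ≈ 465.0 - 191.79*I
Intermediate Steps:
D = -15 (D = 5*(-3) = -15)
p = I*sqrt(19) (p = sqrt(-4 - 15) = sqrt(-19) = I*sqrt(19) ≈ 4.3589*I)
c(t, I) = -9 + I*sqrt(19)
(((-5 - 1) + 7*(-1)) + c(17, 11))**2 = (((-5 - 1) + 7*(-1)) + (-9 + I*sqrt(19)))**2 = ((-6 - 7) + (-9 + I*sqrt(19)))**2 = (-13 + (-9 + I*sqrt(19)))**2 = (-22 + I*sqrt(19))**2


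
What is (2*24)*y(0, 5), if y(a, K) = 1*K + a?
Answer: 240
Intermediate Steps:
y(a, K) = K + a
(2*24)*y(0, 5) = (2*24)*(5 + 0) = 48*5 = 240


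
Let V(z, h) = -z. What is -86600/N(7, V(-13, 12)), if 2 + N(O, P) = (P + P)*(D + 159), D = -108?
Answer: -21650/331 ≈ -65.408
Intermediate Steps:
N(O, P) = -2 + 102*P (N(O, P) = -2 + (P + P)*(-108 + 159) = -2 + (2*P)*51 = -2 + 102*P)
-86600/N(7, V(-13, 12)) = -86600/(-2 + 102*(-1*(-13))) = -86600/(-2 + 102*13) = -86600/(-2 + 1326) = -86600/1324 = -86600*1/1324 = -21650/331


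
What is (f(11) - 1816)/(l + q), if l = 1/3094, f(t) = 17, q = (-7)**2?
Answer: -5566106/151607 ≈ -36.714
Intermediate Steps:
q = 49
l = 1/3094 ≈ 0.00032321
(f(11) - 1816)/(l + q) = (17 - 1816)/(1/3094 + 49) = -1799/151607/3094 = -1799*3094/151607 = -5566106/151607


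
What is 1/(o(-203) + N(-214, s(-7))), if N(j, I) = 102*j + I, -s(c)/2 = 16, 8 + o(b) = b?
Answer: -1/22071 ≈ -4.5308e-5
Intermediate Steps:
o(b) = -8 + b
s(c) = -32 (s(c) = -2*16 = -32)
N(j, I) = I + 102*j
1/(o(-203) + N(-214, s(-7))) = 1/((-8 - 203) + (-32 + 102*(-214))) = 1/(-211 + (-32 - 21828)) = 1/(-211 - 21860) = 1/(-22071) = -1/22071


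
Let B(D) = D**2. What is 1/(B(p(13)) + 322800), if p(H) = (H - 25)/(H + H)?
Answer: 169/54553236 ≈ 3.0979e-6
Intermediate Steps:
p(H) = (-25 + H)/(2*H) (p(H) = (-25 + H)/((2*H)) = (-25 + H)*(1/(2*H)) = (-25 + H)/(2*H))
1/(B(p(13)) + 322800) = 1/(((1/2)*(-25 + 13)/13)**2 + 322800) = 1/(((1/2)*(1/13)*(-12))**2 + 322800) = 1/((-6/13)**2 + 322800) = 1/(36/169 + 322800) = 1/(54553236/169) = 169/54553236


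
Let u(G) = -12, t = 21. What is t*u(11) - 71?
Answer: -323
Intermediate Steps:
t*u(11) - 71 = 21*(-12) - 71 = -252 - 71 = -323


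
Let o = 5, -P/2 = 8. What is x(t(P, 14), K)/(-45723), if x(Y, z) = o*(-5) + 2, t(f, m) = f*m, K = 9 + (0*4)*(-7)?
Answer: 23/45723 ≈ 0.00050303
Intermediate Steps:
P = -16 (P = -2*8 = -16)
K = 9 (K = 9 + 0*(-7) = 9 + 0 = 9)
x(Y, z) = -23 (x(Y, z) = 5*(-5) + 2 = -25 + 2 = -23)
x(t(P, 14), K)/(-45723) = -23/(-45723) = -23*(-1/45723) = 23/45723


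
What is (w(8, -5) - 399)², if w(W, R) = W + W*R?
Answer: 185761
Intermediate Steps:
w(W, R) = W + R*W
(w(8, -5) - 399)² = (8*(1 - 5) - 399)² = (8*(-4) - 399)² = (-32 - 399)² = (-431)² = 185761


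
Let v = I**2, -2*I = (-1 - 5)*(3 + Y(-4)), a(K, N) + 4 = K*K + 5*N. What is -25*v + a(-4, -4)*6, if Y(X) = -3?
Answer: -48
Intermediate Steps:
a(K, N) = -4 + K**2 + 5*N (a(K, N) = -4 + (K*K + 5*N) = -4 + (K**2 + 5*N) = -4 + K**2 + 5*N)
I = 0 (I = -(-1 - 5)*(3 - 3)/2 = -(-3)*0 = -1/2*0 = 0)
v = 0 (v = 0**2 = 0)
-25*v + a(-4, -4)*6 = -25*0 + (-4 + (-4)**2 + 5*(-4))*6 = 0 + (-4 + 16 - 20)*6 = 0 - 8*6 = 0 - 48 = -48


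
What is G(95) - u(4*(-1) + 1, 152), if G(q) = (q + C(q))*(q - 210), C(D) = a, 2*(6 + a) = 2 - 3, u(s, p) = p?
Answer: -20659/2 ≈ -10330.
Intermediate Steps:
a = -13/2 (a = -6 + (2 - 3)/2 = -6 + (1/2)*(-1) = -6 - 1/2 = -13/2 ≈ -6.5000)
C(D) = -13/2
G(q) = (-210 + q)*(-13/2 + q) (G(q) = (q - 13/2)*(q - 210) = (-13/2 + q)*(-210 + q) = (-210 + q)*(-13/2 + q))
G(95) - u(4*(-1) + 1, 152) = (1365 + 95**2 - 433/2*95) - 1*152 = (1365 + 9025 - 41135/2) - 152 = -20355/2 - 152 = -20659/2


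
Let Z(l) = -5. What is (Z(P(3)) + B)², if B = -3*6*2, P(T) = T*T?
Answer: 1681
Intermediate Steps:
P(T) = T²
B = -36 (B = -18*2 = -36)
(Z(P(3)) + B)² = (-5 - 36)² = (-41)² = 1681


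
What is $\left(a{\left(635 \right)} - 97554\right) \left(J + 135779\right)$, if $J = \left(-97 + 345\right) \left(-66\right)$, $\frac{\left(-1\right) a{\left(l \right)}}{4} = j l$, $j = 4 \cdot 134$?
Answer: $-174219932534$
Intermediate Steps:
$j = 536$
$a{\left(l \right)} = - 2144 l$ ($a{\left(l \right)} = - 4 \cdot 536 l = - 2144 l$)
$J = -16368$ ($J = 248 \left(-66\right) = -16368$)
$\left(a{\left(635 \right)} - 97554\right) \left(J + 135779\right) = \left(\left(-2144\right) 635 - 97554\right) \left(-16368 + 135779\right) = \left(-1361440 - 97554\right) 119411 = \left(-1458994\right) 119411 = -174219932534$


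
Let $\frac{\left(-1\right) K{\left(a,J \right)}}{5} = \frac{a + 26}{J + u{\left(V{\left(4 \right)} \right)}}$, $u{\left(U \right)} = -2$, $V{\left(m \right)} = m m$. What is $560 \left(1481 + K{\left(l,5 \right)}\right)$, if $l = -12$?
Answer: $\frac{2448880}{3} \approx 8.1629 \cdot 10^{5}$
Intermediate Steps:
$V{\left(m \right)} = m^{2}$
$K{\left(a,J \right)} = - \frac{5 \left(26 + a\right)}{-2 + J}$ ($K{\left(a,J \right)} = - 5 \frac{a + 26}{J - 2} = - 5 \frac{26 + a}{-2 + J} = - \frac{5 \left(26 + a\right)}{-2 + J}$)
$560 \left(1481 + K{\left(l,5 \right)}\right) = 560 \left(1481 + \frac{5 \left(-26 - -12\right)}{-2 + 5}\right) = 560 \left(1481 + \frac{5 \left(-26 + 12\right)}{3}\right) = 560 \left(1481 + 5 \cdot \frac{1}{3} \left(-14\right)\right) = 560 \left(1481 - \frac{70}{3}\right) = 560 \cdot \frac{4373}{3} = \frac{2448880}{3}$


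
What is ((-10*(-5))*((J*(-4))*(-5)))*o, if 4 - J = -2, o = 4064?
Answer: 24384000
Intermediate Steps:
J = 6 (J = 4 - 1*(-2) = 4 + 2 = 6)
((-10*(-5))*((J*(-4))*(-5)))*o = ((-10*(-5))*((6*(-4))*(-5)))*4064 = (50*(-24*(-5)))*4064 = (50*120)*4064 = 6000*4064 = 24384000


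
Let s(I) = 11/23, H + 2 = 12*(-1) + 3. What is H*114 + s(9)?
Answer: -28831/23 ≈ -1253.5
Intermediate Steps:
H = -11 (H = -2 + (12*(-1) + 3) = -2 + (-12 + 3) = -2 - 9 = -11)
s(I) = 11/23 (s(I) = 11*(1/23) = 11/23)
H*114 + s(9) = -11*114 + 11/23 = -1254 + 11/23 = -28831/23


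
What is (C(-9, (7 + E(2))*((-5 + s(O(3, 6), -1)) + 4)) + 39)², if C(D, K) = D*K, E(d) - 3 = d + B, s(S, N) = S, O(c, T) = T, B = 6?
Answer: 594441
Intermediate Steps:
E(d) = 9 + d (E(d) = 3 + (d + 6) = 3 + (6 + d) = 9 + d)
(C(-9, (7 + E(2))*((-5 + s(O(3, 6), -1)) + 4)) + 39)² = (-9*(7 + (9 + 2))*((-5 + 6) + 4) + 39)² = (-9*(7 + 11)*(1 + 4) + 39)² = (-162*5 + 39)² = (-9*90 + 39)² = (-810 + 39)² = (-771)² = 594441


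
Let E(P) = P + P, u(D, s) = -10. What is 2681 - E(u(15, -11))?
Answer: 2701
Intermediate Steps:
E(P) = 2*P
2681 - E(u(15, -11)) = 2681 - 2*(-10) = 2681 - 1*(-20) = 2681 + 20 = 2701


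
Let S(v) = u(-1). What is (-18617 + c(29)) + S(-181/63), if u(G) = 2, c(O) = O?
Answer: -18586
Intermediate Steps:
S(v) = 2
(-18617 + c(29)) + S(-181/63) = (-18617 + 29) + 2 = -18588 + 2 = -18586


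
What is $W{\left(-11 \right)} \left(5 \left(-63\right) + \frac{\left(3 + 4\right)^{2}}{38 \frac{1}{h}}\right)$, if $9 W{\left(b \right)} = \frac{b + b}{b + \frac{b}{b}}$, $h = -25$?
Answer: $- \frac{29029}{342} \approx -84.88$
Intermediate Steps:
$W{\left(b \right)} = \frac{2 b}{9 \left(1 + b\right)}$ ($W{\left(b \right)} = \frac{\left(b + b\right) \frac{1}{b + \frac{b}{b}}}{9} = \frac{2 b \frac{1}{b + 1}}{9} = \frac{2 b \frac{1}{1 + b}}{9} = \frac{2 b}{9 \left(1 + b\right)}$)
$W{\left(-11 \right)} \left(5 \left(-63\right) + \frac{\left(3 + 4\right)^{2}}{38 \frac{1}{h}}\right) = \frac{2}{9} \left(-11\right) \frac{1}{1 - 11} \left(5 \left(-63\right) + \frac{\left(3 + 4\right)^{2}}{38 \frac{1}{-25}}\right) = \frac{2}{9} \left(-11\right) \frac{1}{-10} \left(-315 + \frac{7^{2}}{38 \left(- \frac{1}{25}\right)}\right) = \frac{2}{9} \left(-11\right) \left(- \frac{1}{10}\right) \left(-315 + \frac{49}{- \frac{38}{25}}\right) = \frac{11 \left(-315 + 49 \left(- \frac{25}{38}\right)\right)}{45} = \frac{11 \left(-315 - \frac{1225}{38}\right)}{45} = \frac{11}{45} \left(- \frac{13195}{38}\right) = - \frac{29029}{342}$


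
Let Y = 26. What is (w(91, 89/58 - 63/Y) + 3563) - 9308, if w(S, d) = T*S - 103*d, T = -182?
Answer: -8375234/377 ≈ -22215.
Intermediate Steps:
w(S, d) = -182*S - 103*d
(w(91, 89/58 - 63/Y) + 3563) - 9308 = ((-182*91 - 103*(89/58 - 63/26)) + 3563) - 9308 = ((-16562 - 103*(89*(1/58) - 63*1/26)) + 3563) - 9308 = ((-16562 - 103*(89/58 - 63/26)) + 3563) - 9308 = ((-16562 - 103*(-335/377)) + 3563) - 9308 = ((-16562 + 34505/377) + 3563) - 9308 = (-6209369/377 + 3563) - 9308 = -4866118/377 - 9308 = -8375234/377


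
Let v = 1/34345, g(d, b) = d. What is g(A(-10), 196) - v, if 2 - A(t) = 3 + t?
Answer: 309104/34345 ≈ 9.0000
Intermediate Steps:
A(t) = -1 - t (A(t) = 2 - (3 + t) = 2 + (-3 - t) = -1 - t)
v = 1/34345 ≈ 2.9116e-5
g(A(-10), 196) - v = (-1 - 1*(-10)) - 1*1/34345 = (-1 + 10) - 1/34345 = 9 - 1/34345 = 309104/34345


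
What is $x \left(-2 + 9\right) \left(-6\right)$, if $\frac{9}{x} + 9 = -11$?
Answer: $\frac{189}{10} \approx 18.9$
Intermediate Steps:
$x = - \frac{9}{20}$ ($x = \frac{9}{-9 - 11} = \frac{9}{-20} = 9 \left(- \frac{1}{20}\right) = - \frac{9}{20} \approx -0.45$)
$x \left(-2 + 9\right) \left(-6\right) = - \frac{9 \left(-2 + 9\right)}{20} \left(-6\right) = \left(- \frac{9}{20}\right) 7 \left(-6\right) = \left(- \frac{63}{20}\right) \left(-6\right) = \frac{189}{10}$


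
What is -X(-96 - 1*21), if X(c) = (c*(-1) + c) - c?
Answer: -117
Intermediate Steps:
X(c) = -c (X(c) = (-c + c) - c = 0 - c = -c)
-X(-96 - 1*21) = -(-1)*(-96 - 1*21) = -(-1)*(-96 - 21) = -(-1)*(-117) = -1*117 = -117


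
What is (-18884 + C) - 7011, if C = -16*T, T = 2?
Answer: -25927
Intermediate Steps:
C = -32 (C = -16*2 = -32)
(-18884 + C) - 7011 = (-18884 - 32) - 7011 = -18916 - 7011 = -25927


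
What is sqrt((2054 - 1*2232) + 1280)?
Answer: sqrt(1102) ≈ 33.196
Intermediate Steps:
sqrt((2054 - 1*2232) + 1280) = sqrt((2054 - 2232) + 1280) = sqrt(-178 + 1280) = sqrt(1102)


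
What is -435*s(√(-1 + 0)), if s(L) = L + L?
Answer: -870*I ≈ -870.0*I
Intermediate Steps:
s(L) = 2*L
-435*s(√(-1 + 0)) = -870*√(-1 + 0) = -870*√(-1) = -870*I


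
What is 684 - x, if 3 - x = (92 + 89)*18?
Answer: 3939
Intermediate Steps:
x = -3255 (x = 3 - (92 + 89)*18 = 3 - 181*18 = 3 - 1*3258 = 3 - 3258 = -3255)
684 - x = 684 - 1*(-3255) = 684 + 3255 = 3939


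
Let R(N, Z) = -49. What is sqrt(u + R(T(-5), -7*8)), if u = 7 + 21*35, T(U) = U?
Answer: 3*sqrt(77) ≈ 26.325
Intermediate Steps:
u = 742 (u = 7 + 735 = 742)
sqrt(u + R(T(-5), -7*8)) = sqrt(742 - 49) = sqrt(693) = 3*sqrt(77)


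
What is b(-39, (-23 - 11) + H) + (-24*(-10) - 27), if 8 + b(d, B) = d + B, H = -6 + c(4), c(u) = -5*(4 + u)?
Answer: 86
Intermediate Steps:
c(u) = -20 - 5*u
H = -46 (H = -6 + (-20 - 5*4) = -6 + (-20 - 20) = -6 - 40 = -46)
b(d, B) = -8 + B + d (b(d, B) = -8 + (d + B) = -8 + (B + d) = -8 + B + d)
b(-39, (-23 - 11) + H) + (-24*(-10) - 27) = (-8 + ((-23 - 11) - 46) - 39) + (-24*(-10) - 27) = (-8 + (-34 - 46) - 39) + (240 - 27) = (-8 - 80 - 39) + 213 = -127 + 213 = 86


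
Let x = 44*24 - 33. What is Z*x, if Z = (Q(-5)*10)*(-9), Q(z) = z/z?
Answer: -92070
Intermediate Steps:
Q(z) = 1
Z = -90 (Z = (1*10)*(-9) = 10*(-9) = -90)
x = 1023 (x = 1056 - 33 = 1023)
Z*x = -90*1023 = -92070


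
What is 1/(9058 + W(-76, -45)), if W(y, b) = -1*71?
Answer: 1/8987 ≈ 0.00011127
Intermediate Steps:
W(y, b) = -71
1/(9058 + W(-76, -45)) = 1/(9058 - 71) = 1/8987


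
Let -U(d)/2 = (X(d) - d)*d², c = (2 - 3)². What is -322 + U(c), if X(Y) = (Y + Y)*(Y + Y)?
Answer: -328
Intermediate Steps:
X(Y) = 4*Y² (X(Y) = (2*Y)*(2*Y) = 4*Y²)
c = 1 (c = (-1)² = 1)
U(d) = -2*d²*(-d + 4*d²) (U(d) = -2*(4*d² - d)*d² = -2*(-d + 4*d²)*d² = -2*d²*(-d + 4*d²))
-322 + U(c) = -322 + 1³*(2 - 8*1) = -322 + 1*(2 - 8) = -322 + 1*(-6) = -322 - 6 = -328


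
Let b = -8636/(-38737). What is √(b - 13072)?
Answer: 2*I*√4903730659109/38737 ≈ 114.33*I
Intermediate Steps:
b = 8636/38737 (b = -8636*(-1/38737) = 8636/38737 ≈ 0.22294)
√(b - 13072) = √(8636/38737 - 13072) = √(-506361428/38737) = 2*I*√4903730659109/38737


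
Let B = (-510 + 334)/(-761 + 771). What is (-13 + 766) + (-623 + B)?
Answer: 562/5 ≈ 112.40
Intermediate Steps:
B = -88/5 (B = -176/10 = -176*⅒ = -88/5 ≈ -17.600)
(-13 + 766) + (-623 + B) = (-13 + 766) + (-623 - 88/5) = 753 - 3203/5 = 562/5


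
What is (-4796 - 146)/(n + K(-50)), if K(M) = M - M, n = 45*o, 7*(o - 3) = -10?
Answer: -34594/495 ≈ -69.887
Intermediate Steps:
o = 11/7 (o = 3 + (⅐)*(-10) = 3 - 10/7 = 11/7 ≈ 1.5714)
n = 495/7 (n = 45*(11/7) = 495/7 ≈ 70.714)
K(M) = 0
(-4796 - 146)/(n + K(-50)) = (-4796 - 146)/(495/7 + 0) = -4942/495/7 = -4942*7/495 = -34594/495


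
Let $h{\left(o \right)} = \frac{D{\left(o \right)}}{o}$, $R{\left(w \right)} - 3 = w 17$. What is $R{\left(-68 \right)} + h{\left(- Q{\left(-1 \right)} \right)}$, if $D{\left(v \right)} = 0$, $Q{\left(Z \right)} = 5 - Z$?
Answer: $-1153$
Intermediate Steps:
$R{\left(w \right)} = 3 + 17 w$ ($R{\left(w \right)} = 3 + w 17 = 3 + 17 w$)
$h{\left(o \right)} = 0$ ($h{\left(o \right)} = \frac{0}{o} = 0$)
$R{\left(-68 \right)} + h{\left(- Q{\left(-1 \right)} \right)} = \left(3 + 17 \left(-68\right)\right) + 0 = \left(3 - 1156\right) + 0 = -1153 + 0 = -1153$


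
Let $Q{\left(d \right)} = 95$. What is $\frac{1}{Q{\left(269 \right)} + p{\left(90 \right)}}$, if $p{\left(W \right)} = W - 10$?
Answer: $\frac{1}{175} \approx 0.0057143$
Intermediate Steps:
$p{\left(W \right)} = -10 + W$ ($p{\left(W \right)} = W - 10 = -10 + W$)
$\frac{1}{Q{\left(269 \right)} + p{\left(90 \right)}} = \frac{1}{95 + \left(-10 + 90\right)} = \frac{1}{95 + 80} = \frac{1}{175}$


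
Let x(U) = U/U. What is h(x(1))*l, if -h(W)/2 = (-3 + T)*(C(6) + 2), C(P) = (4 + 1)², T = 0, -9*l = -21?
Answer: 378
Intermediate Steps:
x(U) = 1
l = 7/3 (l = -⅑*(-21) = 7/3 ≈ 2.3333)
C(P) = 25 (C(P) = 5² = 25)
h(W) = 162 (h(W) = -2*(-3 + 0)*(25 + 2) = -(-6)*27 = -2*(-81) = 162)
h(x(1))*l = 162*(7/3) = 378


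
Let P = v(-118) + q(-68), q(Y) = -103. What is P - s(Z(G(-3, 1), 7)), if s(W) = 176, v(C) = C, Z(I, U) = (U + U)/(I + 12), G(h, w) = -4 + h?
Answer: -397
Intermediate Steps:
Z(I, U) = 2*U/(12 + I) (Z(I, U) = (2*U)/(12 + I) = 2*U/(12 + I))
P = -221 (P = -118 - 103 = -221)
P - s(Z(G(-3, 1), 7)) = -221 - 1*176 = -221 - 176 = -397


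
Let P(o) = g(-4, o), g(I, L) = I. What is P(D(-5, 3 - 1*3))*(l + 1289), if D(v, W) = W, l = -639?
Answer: -2600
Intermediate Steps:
P(o) = -4
P(D(-5, 3 - 1*3))*(l + 1289) = -4*(-639 + 1289) = -4*650 = -2600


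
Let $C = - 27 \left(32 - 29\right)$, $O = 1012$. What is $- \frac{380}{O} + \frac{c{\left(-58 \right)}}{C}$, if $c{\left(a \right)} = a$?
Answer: $\frac{6979}{20493} \approx 0.34056$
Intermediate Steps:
$C = -81$ ($C = \left(-27\right) 3 = -81$)
$- \frac{380}{O} + \frac{c{\left(-58 \right)}}{C} = - \frac{380}{1012} - \frac{58}{-81} = \left(-380\right) \frac{1}{1012} - - \frac{58}{81} = - \frac{95}{253} + \frac{58}{81} = \frac{6979}{20493}$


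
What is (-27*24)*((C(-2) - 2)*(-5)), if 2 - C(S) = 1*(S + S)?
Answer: 12960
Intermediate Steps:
C(S) = 2 - 2*S (C(S) = 2 - (S + S) = 2 - 2*S)
(-27*24)*((C(-2) - 2)*(-5)) = (-27*24)*(((2 - 2*(-2)) - 2)*(-5)) = -648*((2 + 4) - 2)*(-5) = -648*(6 - 2)*(-5) = -2592*(-5) = -648*(-20) = 12960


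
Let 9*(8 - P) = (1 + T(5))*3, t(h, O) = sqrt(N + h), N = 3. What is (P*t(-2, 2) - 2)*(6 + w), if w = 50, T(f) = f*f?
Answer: -448/3 ≈ -149.33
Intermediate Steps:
T(f) = f**2
t(h, O) = sqrt(3 + h)
P = -2/3 (P = 8 - (1 + 5**2)*3/9 = 8 - (1 + 25)*3/9 = 8 - 26*3/9 = 8 - 1/9*78 = 8 - 26/3 = -2/3 ≈ -0.66667)
(P*t(-2, 2) - 2)*(6 + w) = (-2*sqrt(3 - 2)/3 - 2)*(6 + 50) = (-2*sqrt(1)/3 - 2)*56 = (-2/3*1 - 2)*56 = (-2/3 - 2)*56 = -8/3*56 = -448/3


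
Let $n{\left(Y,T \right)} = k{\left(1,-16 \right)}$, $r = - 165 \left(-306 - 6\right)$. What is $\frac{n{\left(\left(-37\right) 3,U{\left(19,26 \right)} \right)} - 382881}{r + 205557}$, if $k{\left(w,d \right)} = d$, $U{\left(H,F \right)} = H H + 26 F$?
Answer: $- \frac{382897}{257037} \approx -1.4897$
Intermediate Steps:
$U{\left(H,F \right)} = H^{2} + 26 F$
$r = 51480$ ($r = \left(-165\right) \left(-312\right) = 51480$)
$n{\left(Y,T \right)} = -16$
$\frac{n{\left(\left(-37\right) 3,U{\left(19,26 \right)} \right)} - 382881}{r + 205557} = \frac{-16 - 382881}{51480 + 205557} = - \frac{382897}{257037}$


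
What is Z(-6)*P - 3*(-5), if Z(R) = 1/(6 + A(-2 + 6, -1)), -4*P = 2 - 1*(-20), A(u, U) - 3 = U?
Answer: 229/16 ≈ 14.313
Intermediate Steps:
A(u, U) = 3 + U
P = -11/2 (P = -(2 - 1*(-20))/4 = -(2 + 20)/4 = -1/4*22 = -11/2 ≈ -5.5000)
Z(R) = 1/8 (Z(R) = 1/(6 + (3 - 1)) = 1/(6 + 2) = 1/8)
Z(-6)*P - 3*(-5) = (1/8)*(-11/2) - 3*(-5) = -11/16 + 15 = 229/16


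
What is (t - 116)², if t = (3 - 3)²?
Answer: 13456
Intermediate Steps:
t = 0 (t = 0² = 0)
(t - 116)² = (0 - 116)² = (-116)² = 13456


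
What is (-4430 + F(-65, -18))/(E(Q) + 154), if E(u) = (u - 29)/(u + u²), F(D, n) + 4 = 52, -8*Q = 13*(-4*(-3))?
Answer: -3161613/111014 ≈ -28.479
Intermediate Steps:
Q = -39/2 (Q = -13*(-4*(-3))/8 = -13*12/8 = -⅛*156 = -39/2 ≈ -19.500)
F(D, n) = 48 (F(D, n) = -4 + 52 = 48)
E(u) = (-29 + u)/(u + u²)
(-4430 + F(-65, -18))/(E(Q) + 154) = (-4430 + 48)/((-29 - 39/2)/((-39/2)*(1 - 39/2)) + 154) = -4382/(-2/39*(-97/2)/(-37/2) + 154) = -4382/(-2/39*(-2/37)*(-97/2) + 154) = -4382/(-194/1443 + 154) = -4382/222028/1443 = -4382*1443/222028 = -3161613/111014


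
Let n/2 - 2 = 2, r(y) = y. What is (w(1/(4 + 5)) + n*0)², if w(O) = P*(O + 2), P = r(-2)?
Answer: 1444/81 ≈ 17.827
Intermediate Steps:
P = -2
n = 8 (n = 4 + 2*2 = 4 + 4 = 8)
w(O) = -4 - 2*O (w(O) = -2*(O + 2) = -2*(2 + O) = -4 - 2*O)
(w(1/(4 + 5)) + n*0)² = ((-4 - 2/(4 + 5)) + 8*0)² = ((-4 - 2/9) + 0)² = (-38/9 + 0)² = (-38/9)² = 1444/81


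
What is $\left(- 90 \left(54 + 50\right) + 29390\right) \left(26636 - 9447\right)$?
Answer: $344295670$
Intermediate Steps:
$\left(- 90 \left(54 + 50\right) + 29390\right) \left(26636 - 9447\right) = \left(\left(-90\right) 104 + 29390\right) 17189 = \left(-9360 + 29390\right) 17189 = 20030 \cdot 17189 = 344295670$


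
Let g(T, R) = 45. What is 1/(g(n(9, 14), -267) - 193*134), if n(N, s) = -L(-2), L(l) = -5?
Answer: -1/25817 ≈ -3.8734e-5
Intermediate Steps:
n(N, s) = 5 (n(N, s) = -1*(-5) = 5)
1/(g(n(9, 14), -267) - 193*134) = 1/(45 - 193*134) = 1/(45 - 25862) = 1/(-25817) = -1/25817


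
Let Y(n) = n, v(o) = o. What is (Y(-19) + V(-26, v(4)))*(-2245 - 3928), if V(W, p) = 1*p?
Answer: 92595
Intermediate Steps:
V(W, p) = p
(Y(-19) + V(-26, v(4)))*(-2245 - 3928) = (-19 + 4)*(-2245 - 3928) = -15*(-6173) = 92595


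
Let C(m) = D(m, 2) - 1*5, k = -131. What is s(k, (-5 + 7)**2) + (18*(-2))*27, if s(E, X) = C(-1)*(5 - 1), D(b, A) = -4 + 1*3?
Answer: -996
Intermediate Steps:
D(b, A) = -1 (D(b, A) = -4 + 3 = -1)
C(m) = -6 (C(m) = -1 - 1*5 = -1 - 5 = -6)
s(E, X) = -24 (s(E, X) = -6*(5 - 1) = -6*4 = -24)
s(k, (-5 + 7)**2) + (18*(-2))*27 = -24 + (18*(-2))*27 = -24 - 36*27 = -24 - 972 = -996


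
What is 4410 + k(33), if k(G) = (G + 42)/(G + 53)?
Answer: 379335/86 ≈ 4410.9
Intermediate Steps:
k(G) = (42 + G)/(53 + G)
4410 + k(33) = 4410 + (42 + 33)/(53 + 33) = 4410 + 75/86 = 379335/86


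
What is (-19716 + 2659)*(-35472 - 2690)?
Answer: 650929234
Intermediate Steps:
(-19716 + 2659)*(-35472 - 2690) = -17057*(-38162) = 650929234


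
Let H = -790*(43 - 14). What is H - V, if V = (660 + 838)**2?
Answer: -2266914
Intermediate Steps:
V = 2244004 (V = 1498**2 = 2244004)
H = -22910 (H = -790*29 = -22910)
H - V = -22910 - 1*2244004 = -22910 - 2244004 = -2266914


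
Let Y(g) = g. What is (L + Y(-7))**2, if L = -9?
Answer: 256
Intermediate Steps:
(L + Y(-7))**2 = (-9 - 7)**2 = (-16)**2 = 256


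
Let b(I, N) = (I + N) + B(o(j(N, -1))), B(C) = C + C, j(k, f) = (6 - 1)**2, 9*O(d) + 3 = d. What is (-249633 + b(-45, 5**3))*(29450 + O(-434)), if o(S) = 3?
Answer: -66033380311/9 ≈ -7.3370e+9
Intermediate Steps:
O(d) = -1/3 + d/9
j(k, f) = 25 (j(k, f) = 5**2 = 25)
B(C) = 2*C
b(I, N) = 6 + I + N (b(I, N) = (I + N) + 2*3 = (I + N) + 6 = 6 + I + N)
(-249633 + b(-45, 5**3))*(29450 + O(-434)) = (-249633 + (6 - 45 + 5**3))*(29450 + (-1/3 + (1/9)*(-434))) = (-249633 + (6 - 45 + 125))*(29450 + (-1/3 - 434/9)) = (-249633 + 86)*(29450 - 437/9) = -249547*264613/9 = -66033380311/9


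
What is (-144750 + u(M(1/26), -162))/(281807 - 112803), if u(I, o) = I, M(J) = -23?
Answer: -144773/169004 ≈ -0.85662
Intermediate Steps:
(-144750 + u(M(1/26), -162))/(281807 - 112803) = (-144750 - 23)/(281807 - 112803) = -144773/169004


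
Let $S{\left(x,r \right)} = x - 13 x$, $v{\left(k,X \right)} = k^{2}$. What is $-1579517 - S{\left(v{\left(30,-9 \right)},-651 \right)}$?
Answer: $-1568717$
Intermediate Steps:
$S{\left(x,r \right)} = - 12 x$
$-1579517 - S{\left(v{\left(30,-9 \right)},-651 \right)} = -1579517 - - 12 \cdot 30^{2} = -1579517 - \left(-12\right) 900 = -1579517 - -10800 = -1579517 + 10800 = -1568717$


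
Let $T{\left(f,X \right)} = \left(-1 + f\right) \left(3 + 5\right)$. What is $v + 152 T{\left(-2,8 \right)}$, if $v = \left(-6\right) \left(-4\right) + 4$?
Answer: $-3620$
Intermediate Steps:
$v = 28$ ($v = 24 + 4 = 28$)
$T{\left(f,X \right)} = -8 + 8 f$ ($T{\left(f,X \right)} = \left(-1 + f\right) 8 = -8 + 8 f$)
$v + 152 T{\left(-2,8 \right)} = 28 + 152 \left(-8 + 8 \left(-2\right)\right) = 28 + 152 \left(-8 - 16\right) = 28 + 152 \left(-24\right) = 28 - 3648 = -3620$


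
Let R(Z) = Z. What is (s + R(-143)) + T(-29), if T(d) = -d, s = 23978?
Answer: 23864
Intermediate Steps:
(s + R(-143)) + T(-29) = (23978 - 143) - 1*(-29) = 23835 + 29 = 23864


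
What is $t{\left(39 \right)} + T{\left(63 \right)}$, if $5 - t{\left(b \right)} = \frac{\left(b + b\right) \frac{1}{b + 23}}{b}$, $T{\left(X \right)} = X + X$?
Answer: $\frac{4060}{31} \approx 130.97$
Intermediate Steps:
$T{\left(X \right)} = 2 X$
$t{\left(b \right)} = 5 - \frac{2}{23 + b}$ ($t{\left(b \right)} = 5 - \frac{\left(b + b\right) \frac{1}{b + 23}}{b} = 5 - \frac{2 b \frac{1}{23 + b}}{b} = 5 - \frac{2}{23 + b}$)
$t{\left(39 \right)} + T{\left(63 \right)} = \frac{113 + 5 \cdot 39}{23 + 39} + 2 \cdot 63 = \frac{113 + 195}{62} + 126 = \frac{1}{62} \cdot 308 + 126 = \frac{154}{31} + 126 = \frac{4060}{31}$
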